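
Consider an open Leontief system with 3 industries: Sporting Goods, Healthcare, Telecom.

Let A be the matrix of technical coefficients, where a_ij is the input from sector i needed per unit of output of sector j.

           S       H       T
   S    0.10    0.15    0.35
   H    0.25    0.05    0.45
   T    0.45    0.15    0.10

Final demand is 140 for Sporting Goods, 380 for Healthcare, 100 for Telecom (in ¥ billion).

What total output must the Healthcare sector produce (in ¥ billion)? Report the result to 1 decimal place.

x_H = 741.0

I − A =
  [   0.90    -0.15    -0.35]
  [  -0.25     0.95    -0.45]
  [  -0.45    -0.15     0.90]
Cofactors of I−A, C_ij = (−1)^(i+j)·(minor ij) (rows/columns in the sector order above):
  C_11 = (0.95)(0.90) − (-0.45)(-0.15) = 0.7875
  C_12 = −[(-0.25)(0.90) − (-0.45)(-0.45)] = 0.4275
  C_13 = (-0.25)(-0.15) − (0.95)(-0.45) = 0.4650
  C_21 = −[(-0.15)(0.90) − (-0.35)(-0.15)] = 0.1875
  C_22 = (0.90)(0.90) − (-0.35)(-0.45) = 0.6525
  C_23 = −[(0.90)(-0.15) − (-0.15)(-0.45)] = 0.2025
  C_31 = (-0.15)(-0.45) − (-0.35)(0.95) = 0.4000
  C_32 = −[(0.90)(-0.45) − (-0.35)(-0.25)] = 0.4925
  C_33 = (0.90)(0.95) − (-0.15)(-0.25) = 0.8175
det(I−A) = Σ_j (I−A)_1j·C_1j = (0.90)(0.7875) + (-0.15)(0.4275) + (-0.35)(0.4650) = 0.481875
adj(I−A) = Cᵀ =
  [ 0.7875   0.1875   0.4000]
  [ 0.4275   0.6525   0.4925]
  [ 0.4650   0.2025   0.8175]
(I − A)⁻¹ = adj(I−A) / det(I−A) ≈
  [   1.6342     0.3891     0.8301]
  [   0.8872     1.3541     1.0220]
  [   0.9650     0.4202     1.6965]
x = (I − A)⁻¹ d = adj(I−A)·d / det(I−A), with det(I−A) = 0.481875:
  x_S = (0.7875·140 + 0.1875·380 + 0.4000·100) / 0.481875 = 221.50 / 0.481875 ≈ 459.7
  x_H = (0.4275·140 + 0.6525·380 + 0.4925·100) / 0.481875 = 357.05 / 0.481875 ≈ 741.0
  x_T = (0.4650·140 + 0.2025·380 + 0.8175·100) / 0.481875 = 223.80 / 0.481875 ≈ 464.4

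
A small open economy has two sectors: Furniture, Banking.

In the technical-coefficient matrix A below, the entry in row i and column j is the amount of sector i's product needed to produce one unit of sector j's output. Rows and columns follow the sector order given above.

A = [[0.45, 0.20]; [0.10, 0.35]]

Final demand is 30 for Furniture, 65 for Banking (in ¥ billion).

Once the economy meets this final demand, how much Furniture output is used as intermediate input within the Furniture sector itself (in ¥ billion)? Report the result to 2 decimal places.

z_11 = 43.33

I − A =
  [   0.55    -0.20]
  [  -0.10     0.65]
det(I−A) = (0.55)(0.65) − (-0.20)(-0.10) = 0.3375
adj(I−A) = [[0.65, 0.20], [0.10, 0.55]]
(I − A)⁻¹ = adj(I−A) / det(I−A) ≈
  [   1.9259     0.5926]
  [   0.2963     1.6296]
First solve x = (I − A)⁻¹ d = adj(I−A)·d / det(I−A); in particular x_1 = (0.65·30 + 0.20·65) / 0.3375 = 32.50 / 0.3375 ≈ 96.2963.
Intermediate flow from 1 to 1: z_11 = a_11 · x_1 = 0.45 × 32.50 / 0.3375 = 14.625 / 0.3375 ≈ 43.33.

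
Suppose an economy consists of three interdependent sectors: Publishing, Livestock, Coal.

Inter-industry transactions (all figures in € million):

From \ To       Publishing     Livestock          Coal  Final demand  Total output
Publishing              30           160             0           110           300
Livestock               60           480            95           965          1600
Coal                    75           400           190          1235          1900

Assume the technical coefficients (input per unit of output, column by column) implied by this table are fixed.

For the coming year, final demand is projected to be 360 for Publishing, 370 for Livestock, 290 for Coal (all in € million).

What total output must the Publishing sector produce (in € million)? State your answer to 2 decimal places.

Technical coefficients a_ij = z_ij / X_j:
  a_11 = 30/300 = 0.10, a_21 = 60/300 = 0.20, a_31 = 75/300 = 0.25
  a_12 = 160/1600 = 0.10, a_22 = 480/1600 = 0.30, a_32 = 400/1600 = 0.25
  a_13 = 0/1900 = 0.00, a_23 = 95/1900 = 0.05, a_33 = 190/1900 = 0.10
I − A =
  [   0.90    -0.10     0.00]
  [  -0.20     0.70    -0.05]
  [  -0.25    -0.25     0.90]
Cofactors of I−A, C_ij = (−1)^(i+j)·(minor ij) (rows/columns in the sector order above):
  C_11 = (0.70)(0.90) − (-0.05)(-0.25) = 0.6175
  C_12 = −[(-0.20)(0.90) − (-0.05)(-0.25)] = 0.1925
  C_13 = (-0.20)(-0.25) − (0.70)(-0.25) = 0.2250
  C_21 = −[(-0.10)(0.90) − (0.00)(-0.25)] = 0.0900
  C_22 = (0.90)(0.90) − (0.00)(-0.25) = 0.8100
  C_23 = −[(0.90)(-0.25) − (-0.10)(-0.25)] = 0.2500
  C_31 = (-0.10)(-0.05) − (0.00)(0.70) = 0.0050
  C_32 = −[(0.90)(-0.05) − (0.00)(-0.20)] = 0.0450
  C_33 = (0.90)(0.70) − (-0.10)(-0.20) = 0.6100
det(I−A) = Σ_j (I−A)_1j·C_1j = (0.90)(0.6175) + (-0.10)(0.1925) + (0.00)(0.2250) = 0.5365
adj(I−A) = Cᵀ =
  [ 0.6175   0.0900   0.0050]
  [ 0.1925   0.8100   0.0450]
  [ 0.2250   0.2500   0.6100]
(I − A)⁻¹ = adj(I−A) / det(I−A) ≈
  [   1.1510     0.1678     0.0093]
  [   0.3588     1.5098     0.0839]
  [   0.4194     0.4660     1.1370]
x = (I − A)⁻¹ d = adj(I−A)·d / det(I−A), with det(I−A) = 0.5365:
  x_1 = (0.6175·360 + 0.0900·370 + 0.0050·290) / 0.5365 = 257.05 / 0.5365 ≈ 479.12
  x_2 = (0.1925·360 + 0.8100·370 + 0.0450·290) / 0.5365 = 382.05 / 0.5365 ≈ 712.12
  x_3 = (0.2250·360 + 0.2500·370 + 0.6100·290) / 0.5365 = 350.40 / 0.5365 ≈ 653.12

x_1 = 479.12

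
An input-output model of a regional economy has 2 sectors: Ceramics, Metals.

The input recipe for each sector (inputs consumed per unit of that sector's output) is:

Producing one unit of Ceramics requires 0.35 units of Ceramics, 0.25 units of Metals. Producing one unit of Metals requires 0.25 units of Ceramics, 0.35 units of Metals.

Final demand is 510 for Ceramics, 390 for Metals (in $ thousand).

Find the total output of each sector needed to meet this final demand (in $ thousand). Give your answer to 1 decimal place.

x_C = 1191.7, x_M = 1058.3

I − A =
  [   0.65    -0.25]
  [  -0.25     0.65]
det(I−A) = (0.65)(0.65) − (-0.25)(-0.25) = 0.3600
adj(I−A) = [[0.65, 0.25], [0.25, 0.65]]
(I − A)⁻¹ = adj(I−A) / det(I−A) ≈
  [   1.8056     0.6944]
  [   0.6944     1.8056]
x = (I − A)⁻¹ d = adj(I−A)·d / det(I−A), with det(I−A) = 0.3600:
  x_C = (0.65·510 + 0.25·390) / 0.3600 = 429.00 / 0.3600 ≈ 1191.7
  x_M = (0.25·510 + 0.65·390) / 0.3600 = 381.00 / 0.3600 ≈ 1058.3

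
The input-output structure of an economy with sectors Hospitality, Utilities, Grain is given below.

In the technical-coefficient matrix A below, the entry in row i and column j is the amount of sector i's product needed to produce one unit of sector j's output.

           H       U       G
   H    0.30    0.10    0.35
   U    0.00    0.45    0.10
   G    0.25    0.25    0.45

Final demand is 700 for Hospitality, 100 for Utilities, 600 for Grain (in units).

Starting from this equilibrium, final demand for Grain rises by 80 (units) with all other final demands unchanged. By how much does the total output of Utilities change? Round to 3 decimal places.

I − A =
  [   0.70    -0.10    -0.35]
  [   0.00     0.55    -0.10]
  [  -0.25    -0.25     0.55]
Cofactors of I−A, C_ij = (−1)^(i+j)·(minor ij) (rows/columns in the sector order above):
  C_11 = (0.55)(0.55) − (-0.10)(-0.25) = 0.2775
  C_12 = −[(0.00)(0.55) − (-0.10)(-0.25)] = 0.0250
  C_13 = (0.00)(-0.25) − (0.55)(-0.25) = 0.1375
  C_21 = −[(-0.10)(0.55) − (-0.35)(-0.25)] = 0.1425
  C_22 = (0.70)(0.55) − (-0.35)(-0.25) = 0.2975
  C_23 = −[(0.70)(-0.25) − (-0.10)(-0.25)] = 0.2000
  C_31 = (-0.10)(-0.10) − (-0.35)(0.55) = 0.2025
  C_32 = −[(0.70)(-0.10) − (-0.35)(0.00)] = 0.0700
  C_33 = (0.70)(0.55) − (-0.10)(0.00) = 0.3850
det(I−A) = Σ_j (I−A)_1j·C_1j = (0.70)(0.2775) + (-0.10)(0.0250) + (-0.35)(0.1375) = 0.143625
adj(I−A) = Cᵀ =
  [ 0.2775   0.1425   0.2025]
  [ 0.0250   0.2975   0.0700]
  [ 0.1375   0.2000   0.3850]
(I − A)⁻¹ = adj(I−A) / det(I−A) ≈
  [   1.9321     0.9922     1.4099]
  [   0.1741     2.0714     0.4874]
  [   0.9574     1.3925     2.6806]
Δx = (I − A)⁻¹ Δd with Δd having +80 in the Grain component and 0 elsewhere.
So Δx_U = L_UG · (+80), where L_UG = adj(I−A)_UG / det(I−A) = 0.0700 / 0.143625.
Δx_U = 0.0700 × (+80) / 0.143625 = 5.60 / 0.143625 ≈ 38.990.

Δx_U = 38.990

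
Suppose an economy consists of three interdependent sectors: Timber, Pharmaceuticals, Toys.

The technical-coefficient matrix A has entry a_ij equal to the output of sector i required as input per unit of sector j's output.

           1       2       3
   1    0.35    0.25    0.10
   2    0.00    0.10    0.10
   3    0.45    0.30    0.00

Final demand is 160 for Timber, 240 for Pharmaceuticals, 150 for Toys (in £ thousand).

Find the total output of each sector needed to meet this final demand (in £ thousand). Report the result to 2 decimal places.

I − A =
  [   0.65    -0.25    -0.10]
  [   0.00     0.90    -0.10]
  [  -0.45    -0.30     1.00]
Cofactors of I−A, C_ij = (−1)^(i+j)·(minor ij) (rows/columns in the sector order above):
  C_11 = (0.90)(1.00) − (-0.10)(-0.30) = 0.8700
  C_12 = −[(0.00)(1.00) − (-0.10)(-0.45)] = 0.0450
  C_13 = (0.00)(-0.30) − (0.90)(-0.45) = 0.4050
  C_21 = −[(-0.25)(1.00) − (-0.10)(-0.30)] = 0.2800
  C_22 = (0.65)(1.00) − (-0.10)(-0.45) = 0.6050
  C_23 = −[(0.65)(-0.30) − (-0.25)(-0.45)] = 0.3075
  C_31 = (-0.25)(-0.10) − (-0.10)(0.90) = 0.1150
  C_32 = −[(0.65)(-0.10) − (-0.10)(0.00)] = 0.0650
  C_33 = (0.65)(0.90) − (-0.25)(0.00) = 0.5850
det(I−A) = Σ_j (I−A)_1j·C_1j = (0.65)(0.8700) + (-0.25)(0.0450) + (-0.10)(0.4050) = 0.51375
adj(I−A) = Cᵀ =
  [ 0.8700   0.2800   0.1150]
  [ 0.0450   0.6050   0.0650]
  [ 0.4050   0.3075   0.5850]
(I − A)⁻¹ = adj(I−A) / det(I−A) ≈
  [   1.6934     0.5450     0.2238]
  [   0.0876     1.1776     0.1265]
  [   0.7883     0.5985     1.1387]
x = (I − A)⁻¹ d = adj(I−A)·d / det(I−A), with det(I−A) = 0.51375:
  x_1 = (0.8700·160 + 0.2800·240 + 0.1150·150) / 0.51375 = 223.65 / 0.51375 ≈ 435.33
  x_2 = (0.0450·160 + 0.6050·240 + 0.0650·150) / 0.51375 = 162.15 / 0.51375 ≈ 315.62
  x_3 = (0.4050·160 + 0.3075·240 + 0.5850·150) / 0.51375 = 226.35 / 0.51375 ≈ 440.58

x_1 = 435.33, x_2 = 315.62, x_3 = 440.58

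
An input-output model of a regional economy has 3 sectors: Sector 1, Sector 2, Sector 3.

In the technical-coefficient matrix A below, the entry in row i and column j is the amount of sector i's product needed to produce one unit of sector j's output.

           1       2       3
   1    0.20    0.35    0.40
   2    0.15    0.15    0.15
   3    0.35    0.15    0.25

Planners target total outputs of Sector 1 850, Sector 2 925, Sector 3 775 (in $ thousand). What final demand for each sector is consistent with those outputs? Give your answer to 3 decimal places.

I − A =
  [   0.80    -0.35    -0.40]
  [  -0.15     0.85    -0.15]
  [  -0.35    -0.15     0.75]
d = (I − A) x:
  d_1 = (+0.80)·850 + (-0.35)·925 + (-0.40)·775 = 46.250
  d_2 = (-0.15)·850 + (+0.85)·925 + (-0.15)·775 = 542.500
  d_3 = (-0.35)·850 + (-0.15)·925 + (+0.75)·775 = 145.000

d_1 = 46.250, d_2 = 542.500, d_3 = 145.000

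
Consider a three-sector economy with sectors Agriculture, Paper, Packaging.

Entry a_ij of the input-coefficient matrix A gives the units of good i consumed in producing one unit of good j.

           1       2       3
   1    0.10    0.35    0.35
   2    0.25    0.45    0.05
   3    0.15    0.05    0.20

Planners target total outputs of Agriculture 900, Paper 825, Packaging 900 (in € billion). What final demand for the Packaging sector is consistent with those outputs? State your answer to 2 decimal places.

I − A =
  [   0.90    -0.35    -0.35]
  [  -0.25     0.55    -0.05]
  [  -0.15    -0.05     0.80]
d = (I − A) x:
  d_1 = (+0.90)·900 + (-0.35)·825 + (-0.35)·900 = 206.25
  d_2 = (-0.25)·900 + (+0.55)·825 + (-0.05)·900 = 183.75
  d_3 = (-0.15)·900 + (-0.05)·825 + (+0.80)·900 = 543.75

d_3 = 543.75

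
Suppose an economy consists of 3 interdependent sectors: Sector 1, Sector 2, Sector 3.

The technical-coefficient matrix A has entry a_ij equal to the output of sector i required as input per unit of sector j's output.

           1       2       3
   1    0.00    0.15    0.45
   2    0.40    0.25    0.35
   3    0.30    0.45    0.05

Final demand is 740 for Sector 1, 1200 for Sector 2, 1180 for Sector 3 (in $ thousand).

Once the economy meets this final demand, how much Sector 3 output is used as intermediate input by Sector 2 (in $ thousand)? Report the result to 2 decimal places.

z_32 = 2943.45

I − A =
  [   1.00    -0.15    -0.45]
  [  -0.40     0.75    -0.35]
  [  -0.30    -0.45     0.95]
Cofactors of I−A, C_ij = (−1)^(i+j)·(minor ij) (rows/columns in the sector order above):
  C_11 = (0.75)(0.95) − (-0.35)(-0.45) = 0.5550
  C_12 = −[(-0.40)(0.95) − (-0.35)(-0.30)] = 0.4850
  C_13 = (-0.40)(-0.45) − (0.75)(-0.30) = 0.4050
  C_21 = −[(-0.15)(0.95) − (-0.45)(-0.45)] = 0.3450
  C_22 = (1.00)(0.95) − (-0.45)(-0.30) = 0.8150
  C_23 = −[(1.00)(-0.45) − (-0.15)(-0.30)] = 0.4950
  C_31 = (-0.15)(-0.35) − (-0.45)(0.75) = 0.3900
  C_32 = −[(1.00)(-0.35) − (-0.45)(-0.40)] = 0.5300
  C_33 = (1.00)(0.75) − (-0.15)(-0.40) = 0.6900
det(I−A) = Σ_j (I−A)_1j·C_1j = (1.00)(0.5550) + (-0.15)(0.4850) + (-0.45)(0.4050) = 0.3000
adj(I−A) = Cᵀ =
  [ 0.5550   0.3450   0.3900]
  [ 0.4850   0.8150   0.5300]
  [ 0.4050   0.4950   0.6900]
(I − A)⁻¹ = adj(I−A) / det(I−A) ≈
  [   1.8500     1.1500     1.3000]
  [   1.6167     2.7167     1.7667]
  [   1.3500     1.6500     2.3000]
First solve x = (I − A)⁻¹ d = adj(I−A)·d / det(I−A); in particular x_2 = (0.4850·740 + 0.8150·1200 + 0.5300·1180) / 0.3000 = 1962.30 / 0.3000 = 6541.0000.
Intermediate flow from 3 to 2: z_32 = a_32 · x_2 = 0.45 × 1962.30 / 0.3000 = 883.035 / 0.3000 = 2943.45.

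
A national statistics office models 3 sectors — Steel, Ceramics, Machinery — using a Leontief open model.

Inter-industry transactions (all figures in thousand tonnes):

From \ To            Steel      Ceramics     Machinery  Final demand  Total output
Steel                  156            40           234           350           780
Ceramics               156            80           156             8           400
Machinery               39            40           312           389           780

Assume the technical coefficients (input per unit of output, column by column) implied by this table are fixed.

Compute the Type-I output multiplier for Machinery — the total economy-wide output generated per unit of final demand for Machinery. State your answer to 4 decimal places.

m_3 = 3.2641

Technical coefficients a_ij = z_ij / X_j:
  a_11 = 156/780 = 0.20, a_21 = 156/780 = 0.20, a_31 = 39/780 = 0.05
  a_12 = 40/400 = 0.10, a_22 = 80/400 = 0.20, a_32 = 40/400 = 0.10
  a_13 = 234/780 = 0.30, a_23 = 156/780 = 0.20, a_33 = 312/780 = 0.40
I − A =
  [   0.80    -0.10    -0.30]
  [  -0.20     0.80    -0.20]
  [  -0.05    -0.10     0.60]
Cofactors of I−A, C_ij = (−1)^(i+j)·(minor ij) (rows/columns in the sector order above):
  C_11 = (0.80)(0.60) − (-0.20)(-0.10) = 0.4600
  C_12 = −[(-0.20)(0.60) − (-0.20)(-0.05)] = 0.1300
  C_13 = (-0.20)(-0.10) − (0.80)(-0.05) = 0.0600
  C_21 = −[(-0.10)(0.60) − (-0.30)(-0.10)] = 0.0900
  C_22 = (0.80)(0.60) − (-0.30)(-0.05) = 0.4650
  C_23 = −[(0.80)(-0.10) − (-0.10)(-0.05)] = 0.0850
  C_31 = (-0.10)(-0.20) − (-0.30)(0.80) = 0.2600
  C_32 = −[(0.80)(-0.20) − (-0.30)(-0.20)] = 0.2200
  C_33 = (0.80)(0.80) − (-0.10)(-0.20) = 0.6200
det(I−A) = Σ_j (I−A)_1j·C_1j = (0.80)(0.4600) + (-0.10)(0.1300) + (-0.30)(0.0600) = 0.3370
adj(I−A) = Cᵀ =
  [ 0.4600   0.0900   0.2600]
  [ 0.1300   0.4650   0.2200]
  [ 0.0600   0.0850   0.6200]
(I − A)⁻¹ = adj(I−A) / det(I−A) ≈
  [   1.36499     0.26706     0.77151]
  [   0.38576     1.37982     0.65282]
  [   0.17804     0.25223     1.83976]
The output multiplier for sector j is the column-j sum of the Leontief inverse (I − A)⁻¹ = adj(I−A) / det(I−A).
Column 3 of adj(I−A): (0.2600, 0.2200, 0.6200); det(I−A) = 0.3370.
m_3 = (0.2600 + 0.2200 + 0.6200) / 0.3370 = 1.10 / 0.3370 ≈ 3.2641.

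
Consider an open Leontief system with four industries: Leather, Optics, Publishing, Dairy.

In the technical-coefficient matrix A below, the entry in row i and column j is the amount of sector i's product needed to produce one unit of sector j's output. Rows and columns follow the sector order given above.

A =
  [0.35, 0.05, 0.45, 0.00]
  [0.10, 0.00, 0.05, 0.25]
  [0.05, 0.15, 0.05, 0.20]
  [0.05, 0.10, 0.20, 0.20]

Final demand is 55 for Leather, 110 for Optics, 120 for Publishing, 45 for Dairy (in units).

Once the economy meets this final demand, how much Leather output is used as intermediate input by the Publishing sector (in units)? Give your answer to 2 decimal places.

I − A =
  [   0.65    -0.05    -0.45     0.00]
  [  -0.10     1.00    -0.05    -0.25]
  [  -0.05    -0.15     0.95    -0.20]
  [  -0.05    -0.10    -0.20     0.80]
Compute the cofactors C_ij = (−1)^(i+j)·(3×3 minor ij) of I−A; the adjugate is their transpose:
adj(I−A) = Cᵀ =
  [ 0.681750   0.099000   0.353250   0.119250]
  [ 0.088875   0.445500   0.100125   0.164250]
  [ 0.064625   0.093500   0.499125   0.154000]
  [ 0.069875   0.085250   0.159375   0.578500]
det(I−A) = Σ_j (I−A)_1j·C_1j = (0.65)(0.681750) + (-0.05)(0.088875) + (-0.45)(0.064625) + (0.00)(0.069875) = 0.4096125
(I − A)⁻¹ = adj(I−A) / det(I−A) ≈
  [   1.6644     0.2417     0.8624     0.2911]
  [   0.2170     1.0876     0.2444     0.4010]
  [   0.1578     0.2283     1.2185     0.3760]
  [   0.1706     0.2081     0.3891     1.4123]
First solve x = (I − A)⁻¹ d = adj(I−A)·d / det(I−A); in particular x_P = (0.064625·55 + 0.093500·110 + 0.499125·120 + 0.154000·45) / 0.4096125 = 80.664375 / 0.4096125 ≈ 196.9285.
Intermediate flow from L to P: z_LP = a_LP · x_P = 0.45 × 80.664375 / 0.4096125 = 36.29896875 / 0.4096125 ≈ 88.62.

z_LP = 88.62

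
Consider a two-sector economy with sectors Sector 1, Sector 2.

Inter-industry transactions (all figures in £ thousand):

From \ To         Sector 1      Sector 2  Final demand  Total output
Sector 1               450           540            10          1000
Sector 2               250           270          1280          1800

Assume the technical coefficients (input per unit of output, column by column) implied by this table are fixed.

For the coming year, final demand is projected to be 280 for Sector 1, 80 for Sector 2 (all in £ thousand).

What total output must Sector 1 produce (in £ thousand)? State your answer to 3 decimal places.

x_1 = 667.516

Technical coefficients a_ij = z_ij / X_j:
  a_11 = 450/1000 = 0.45, a_21 = 250/1000 = 0.25
  a_12 = 540/1800 = 0.30, a_22 = 270/1800 = 0.15
I − A =
  [   0.55    -0.30]
  [  -0.25     0.85]
det(I−A) = (0.55)(0.85) − (-0.30)(-0.25) = 0.3925
adj(I−A) = [[0.85, 0.30], [0.25, 0.55]]
(I − A)⁻¹ = adj(I−A) / det(I−A) ≈
  [   2.1656     0.7643]
  [   0.6369     1.4013]
x = (I − A)⁻¹ d = adj(I−A)·d / det(I−A), with det(I−A) = 0.3925:
  x_1 = (0.85·280 + 0.30·80) / 0.3925 = 262.00 / 0.3925 ≈ 667.516
  x_2 = (0.25·280 + 0.55·80) / 0.3925 = 114.00 / 0.3925 ≈ 290.446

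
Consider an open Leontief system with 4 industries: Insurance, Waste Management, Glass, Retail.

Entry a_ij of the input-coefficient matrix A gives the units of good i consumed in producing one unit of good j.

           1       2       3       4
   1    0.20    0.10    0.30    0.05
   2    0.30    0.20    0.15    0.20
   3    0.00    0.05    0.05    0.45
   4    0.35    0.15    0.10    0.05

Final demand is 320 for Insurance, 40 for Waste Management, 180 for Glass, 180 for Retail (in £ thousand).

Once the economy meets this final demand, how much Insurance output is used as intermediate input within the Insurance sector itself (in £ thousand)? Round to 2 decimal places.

I − A =
  [   0.80    -0.10    -0.30    -0.05]
  [  -0.30     0.80    -0.15    -0.20]
  [   0.00    -0.05     0.95    -0.45]
  [  -0.35    -0.15    -0.10     0.95]
Compute the cofactors C_ij = (−1)^(i+j)·(3×3 minor ij) of I−A; the adjugate is their transpose:
adj(I−A) = Cᵀ =
  [ 0.639250   0.127625   0.240375   0.174375]
  [ 0.347375   0.622125   0.235375   0.260750]
  [ 0.164000   0.106875   0.532250   0.283250]
  [ 0.307625   0.156500   0.181750   0.569000]
det(I−A) = Σ_j (I−A)_1j·C_1j = (0.80)(0.639250) + (-0.10)(0.347375) + (-0.30)(0.164000) + (-0.05)(0.307625) = 0.41208125
(I − A)⁻¹ = adj(I−A) / det(I−A) ≈
  [   1.5513     0.3097     0.5833     0.4232]
  [   0.8430     1.5097     0.5712     0.6328]
  [   0.3980     0.2594     1.2916     0.6874]
  [   0.7465     0.3798     0.4411     1.3808]
First solve x = (I − A)⁻¹ d = adj(I−A)·d / det(I−A); in particular x_1 = (0.639250·320 + 0.127625·40 + 0.240375·180 + 0.174375·180) / 0.41208125 = 284.32 / 0.41208125 ≈ 689.9610.
Intermediate flow from 1 to 1: z_11 = a_11 · x_1 = 0.20 × 284.32 / 0.41208125 = 56.864 / 0.41208125 ≈ 137.99.

z_11 = 137.99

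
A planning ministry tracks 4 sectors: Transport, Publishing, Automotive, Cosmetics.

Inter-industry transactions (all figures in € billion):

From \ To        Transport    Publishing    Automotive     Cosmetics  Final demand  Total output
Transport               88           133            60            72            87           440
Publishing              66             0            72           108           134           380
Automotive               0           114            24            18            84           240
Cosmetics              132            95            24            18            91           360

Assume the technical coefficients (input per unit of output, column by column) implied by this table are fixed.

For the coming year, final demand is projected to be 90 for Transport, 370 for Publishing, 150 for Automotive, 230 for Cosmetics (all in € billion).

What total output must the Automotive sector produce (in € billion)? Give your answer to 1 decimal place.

Technical coefficients a_ij = z_ij / X_j:
  a_TT = 88/440 = 0.20, a_PT = 66/440 = 0.15, a_AT = 0/440 = 0.00, a_CT = 132/440 = 0.30
  a_TP = 133/380 = 0.35, a_PP = 0/380 = 0.00, a_AP = 114/380 = 0.30, a_CP = 95/380 = 0.25
  a_TA = 60/240 = 0.25, a_PA = 72/240 = 0.30, a_AA = 24/240 = 0.10, a_CA = 24/240 = 0.10
  a_TC = 72/360 = 0.20, a_PC = 108/360 = 0.30, a_AC = 18/360 = 0.05, a_CC = 18/360 = 0.05
I − A =
  [   0.80    -0.35    -0.25    -0.20]
  [  -0.15     1.00    -0.30    -0.30]
  [   0.00    -0.30     0.90    -0.05]
  [  -0.30    -0.25    -0.10     0.95]
Compute the cofactors C_ij = (−1)^(i+j)·(3×3 minor ij) of I−A; the adjugate is their transpose:
adj(I−A) = Cᵀ =
  [ 0.684250   0.422875   0.364000   0.296750]
  [ 0.213000   0.622250   0.295125   0.256875]
  [ 0.086625   0.225250   0.551125   0.118375]
  [ 0.281250   0.321000   0.250625   0.589500]
det(I−A) = Σ_j (I−A)_1j·C_1j = (0.80)(0.684250) + (-0.35)(0.213000) + (-0.25)(0.086625) + (-0.20)(0.281250) = 0.39494375
(I − A)⁻¹ = adj(I−A) / det(I−A) ≈
  [   1.7325     1.0707     0.9217     0.7514]
  [   0.5393     1.5755     0.7473     0.6504]
  [   0.2193     0.5703     1.3955     0.2997]
  [   0.7121     0.8128     0.6346     1.4926]
x = (I − A)⁻¹ d = adj(I−A)·d / det(I−A), with det(I−A) = 0.39494375:
  x_T = (0.684250·90 + 0.422875·370 + 0.364000·150 + 0.296750·230) / 0.39494375 = 340.89875 / 0.39494375 ≈ 863.2
  x_P = (0.213000·90 + 0.622250·370 + 0.295125·150 + 0.256875·230) / 0.39494375 = 352.7525 / 0.39494375 ≈ 893.2
  x_A = (0.086625·90 + 0.225250·370 + 0.551125·150 + 0.118375·230) / 0.39494375 = 201.03375 / 0.39494375 ≈ 509.0
  x_C = (0.281250·90 + 0.321000·370 + 0.250625·150 + 0.589500·230) / 0.39494375 = 317.26125 / 0.39494375 ≈ 803.3

x_A = 509.0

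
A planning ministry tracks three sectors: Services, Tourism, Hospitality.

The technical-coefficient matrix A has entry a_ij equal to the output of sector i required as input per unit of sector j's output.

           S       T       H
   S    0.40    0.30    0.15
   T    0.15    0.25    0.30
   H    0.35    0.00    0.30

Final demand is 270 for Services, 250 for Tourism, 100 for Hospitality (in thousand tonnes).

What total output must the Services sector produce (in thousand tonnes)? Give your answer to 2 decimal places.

I − A =
  [   0.60    -0.30    -0.15]
  [  -0.15     0.75    -0.30]
  [  -0.35     0.00     0.70]
Cofactors of I−A, C_ij = (−1)^(i+j)·(minor ij) (rows/columns in the sector order above):
  C_11 = (0.75)(0.70) − (-0.30)(0.00) = 0.5250
  C_12 = −[(-0.15)(0.70) − (-0.30)(-0.35)] = 0.2100
  C_13 = (-0.15)(0.00) − (0.75)(-0.35) = 0.2625
  C_21 = −[(-0.30)(0.70) − (-0.15)(0.00)] = 0.2100
  C_22 = (0.60)(0.70) − (-0.15)(-0.35) = 0.3675
  C_23 = −[(0.60)(0.00) − (-0.30)(-0.35)] = 0.1050
  C_31 = (-0.30)(-0.30) − (-0.15)(0.75) = 0.2025
  C_32 = −[(0.60)(-0.30) − (-0.15)(-0.15)] = 0.2025
  C_33 = (0.60)(0.75) − (-0.30)(-0.15) = 0.4050
det(I−A) = Σ_j (I−A)_1j·C_1j = (0.60)(0.5250) + (-0.30)(0.2100) + (-0.15)(0.2625) = 0.212625
adj(I−A) = Cᵀ =
  [ 0.5250   0.2100   0.2025]
  [ 0.2100   0.3675   0.2025]
  [ 0.2625   0.1050   0.4050]
(I − A)⁻¹ = adj(I−A) / det(I−A) ≈
  [   2.4691     0.9877     0.9524]
  [   0.9877     1.7284     0.9524]
  [   1.2346     0.4938     1.9048]
x = (I − A)⁻¹ d = adj(I−A)·d / det(I−A), with det(I−A) = 0.212625:
  x_S = (0.5250·270 + 0.2100·250 + 0.2025·100) / 0.212625 = 214.50 / 0.212625 ≈ 1008.82
  x_T = (0.2100·270 + 0.3675·250 + 0.2025·100) / 0.212625 = 168.825 / 0.212625 ≈ 794.00
  x_H = (0.2625·270 + 0.1050·250 + 0.4050·100) / 0.212625 = 137.625 / 0.212625 ≈ 647.27

x_S = 1008.82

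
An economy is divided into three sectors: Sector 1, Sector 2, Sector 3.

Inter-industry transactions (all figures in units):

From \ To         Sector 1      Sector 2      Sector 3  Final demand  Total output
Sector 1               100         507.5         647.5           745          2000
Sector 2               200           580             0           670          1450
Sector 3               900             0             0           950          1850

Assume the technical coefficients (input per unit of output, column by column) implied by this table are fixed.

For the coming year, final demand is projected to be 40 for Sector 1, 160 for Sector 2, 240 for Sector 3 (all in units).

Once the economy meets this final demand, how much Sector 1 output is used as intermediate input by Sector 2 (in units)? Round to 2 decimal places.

z_12 = 110.60

Technical coefficients a_ij = z_ij / X_j:
  a_11 = 100/2000 = 0.05, a_21 = 200/2000 = 0.10, a_31 = 900/2000 = 0.45
  a_12 = 507.5/1450 = 0.35, a_22 = 580/1450 = 0.40, a_32 = 0/1450 = 0.00
  a_13 = 647.5/1850 = 0.35, a_23 = 0/1850 = 0.00, a_33 = 0/1850 = 0.00
I − A =
  [   0.95    -0.35    -0.35]
  [  -0.10     0.60     0.00]
  [  -0.45     0.00     1.00]
Cofactors of I−A, C_ij = (−1)^(i+j)·(minor ij) (rows/columns in the sector order above):
  C_11 = (0.60)(1.00) − (0.00)(0.00) = 0.6000
  C_12 = −[(-0.10)(1.00) − (0.00)(-0.45)] = 0.1000
  C_13 = (-0.10)(0.00) − (0.60)(-0.45) = 0.2700
  C_21 = −[(-0.35)(1.00) − (-0.35)(0.00)] = 0.3500
  C_22 = (0.95)(1.00) − (-0.35)(-0.45) = 0.7925
  C_23 = −[(0.95)(0.00) − (-0.35)(-0.45)] = 0.1575
  C_31 = (-0.35)(0.00) − (-0.35)(0.60) = 0.2100
  C_32 = −[(0.95)(0.00) − (-0.35)(-0.10)] = 0.0350
  C_33 = (0.95)(0.60) − (-0.35)(-0.10) = 0.5350
det(I−A) = Σ_j (I−A)_1j·C_1j = (0.95)(0.6000) + (-0.35)(0.1000) + (-0.35)(0.2700) = 0.4405
adj(I−A) = Cᵀ =
  [ 0.6000   0.3500   0.2100]
  [ 0.1000   0.7925   0.0350]
  [ 0.2700   0.1575   0.5350]
(I − A)⁻¹ = adj(I−A) / det(I−A) ≈
  [   1.3621     0.7946     0.4767]
  [   0.2270     1.7991     0.0795]
  [   0.6129     0.3575     1.2145]
First solve x = (I − A)⁻¹ d = adj(I−A)·d / det(I−A); in particular x_2 = (0.1000·40 + 0.7925·160 + 0.0350·240) / 0.4405 = 139.20 / 0.4405 ≈ 316.0045.
Intermediate flow from 1 to 2: z_12 = a_12 · x_2 = 0.35 × 139.20 / 0.4405 = 48.72 / 0.4405 ≈ 110.60.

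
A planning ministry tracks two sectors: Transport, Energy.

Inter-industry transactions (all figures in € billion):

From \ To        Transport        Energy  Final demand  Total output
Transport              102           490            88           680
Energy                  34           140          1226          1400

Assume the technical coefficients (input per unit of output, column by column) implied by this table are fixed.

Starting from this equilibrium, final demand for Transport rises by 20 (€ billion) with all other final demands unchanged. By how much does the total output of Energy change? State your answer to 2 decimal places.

Technical coefficients a_ij = z_ij / X_j:
  a_11 = 102/680 = 0.15, a_21 = 34/680 = 0.05
  a_12 = 490/1400 = 0.35, a_22 = 140/1400 = 0.10
I − A =
  [   0.85    -0.35]
  [  -0.05     0.90]
det(I−A) = (0.85)(0.90) − (-0.35)(-0.05) = 0.7475
adj(I−A) = [[0.90, 0.35], [0.05, 0.85]]
(I − A)⁻¹ = adj(I−A) / det(I−A) ≈
  [   1.2040     0.4682]
  [   0.0669     1.1371]
Δx = (I − A)⁻¹ Δd with Δd having +20 in the Transport component and 0 elsewhere.
So Δx_2 = L_21 · (+20), where L_21 = adj(I−A)_21 / det(I−A) = 0.05 / 0.7475.
Δx_2 = 0.05 × (+20) / 0.7475 = 1.00 / 0.7475 ≈ 1.34.

Δx_2 = 1.34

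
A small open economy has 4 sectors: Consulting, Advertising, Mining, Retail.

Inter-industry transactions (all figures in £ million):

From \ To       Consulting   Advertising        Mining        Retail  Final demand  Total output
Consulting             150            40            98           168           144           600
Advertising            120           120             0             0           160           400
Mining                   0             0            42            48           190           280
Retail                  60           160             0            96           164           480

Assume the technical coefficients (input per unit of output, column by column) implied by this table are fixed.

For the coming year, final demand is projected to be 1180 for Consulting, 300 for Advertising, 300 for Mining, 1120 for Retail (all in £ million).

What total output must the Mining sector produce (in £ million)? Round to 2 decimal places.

Technical coefficients a_ij = z_ij / X_j:
  a_CC = 150/600 = 0.25, a_AC = 120/600 = 0.20, a_MC = 0/600 = 0.00, a_RC = 60/600 = 0.10
  a_CA = 40/400 = 0.10, a_AA = 120/400 = 0.30, a_MA = 0/400 = 0.00, a_RA = 160/400 = 0.40
  a_CM = 98/280 = 0.35, a_AM = 0/280 = 0.00, a_MM = 42/280 = 0.15, a_RM = 0/280 = 0.00
  a_CR = 168/480 = 0.35, a_AR = 0/480 = 0.00, a_MR = 48/480 = 0.10, a_RR = 96/480 = 0.20
I − A =
  [   0.75    -0.10    -0.35    -0.35]
  [  -0.20     0.70     0.00     0.00]
  [   0.00     0.00     0.85    -0.10]
  [  -0.10    -0.40     0.00     0.80]
Compute the cofactors C_ij = (−1)^(i+j)·(3×3 minor ij) of I−A; the adjugate is their transpose:
adj(I−A) = Cᵀ =
  [ 0.47600   0.20100   0.19600   0.23275]
  [ 0.13600   0.47675   0.05600   0.06650]
  [ 0.01500   0.03100   0.35150   0.05050]
  [ 0.12750   0.26350   0.05250   0.42925]
det(I−A) = Σ_j (I−A)_1j·C_1j = (0.75)(0.47600) + (-0.10)(0.13600) + (-0.35)(0.01500) + (-0.35)(0.12750) = 0.293525
(I − A)⁻¹ = adj(I−A) / det(I−A) ≈
  [   1.6217     0.6848     0.6677     0.7929]
  [   0.4633     1.6242     0.1908     0.2266]
  [   0.0511     0.1056     1.1975     0.1720]
  [   0.4344     0.8977     0.1789     1.4624]
x = (I − A)⁻¹ d = adj(I−A)·d / det(I−A), with det(I−A) = 0.293525:
  x_C = (0.47600·1180 + 0.20100·300 + 0.19600·300 + 0.23275·1120) / 0.293525 = 941.46 / 0.293525 ≈ 3207.43
  x_A = (0.13600·1180 + 0.47675·300 + 0.05600·300 + 0.06650·1120) / 0.293525 = 394.785 / 0.293525 ≈ 1344.98
  x_M = (0.01500·1180 + 0.03100·300 + 0.35150·300 + 0.05050·1120) / 0.293525 = 189.01 / 0.293525 ≈ 643.93
  x_R = (0.12750·1180 + 0.26350·300 + 0.05250·300 + 0.42925·1120) / 0.293525 = 726.01 / 0.293525 ≈ 2473.42

x_M = 643.93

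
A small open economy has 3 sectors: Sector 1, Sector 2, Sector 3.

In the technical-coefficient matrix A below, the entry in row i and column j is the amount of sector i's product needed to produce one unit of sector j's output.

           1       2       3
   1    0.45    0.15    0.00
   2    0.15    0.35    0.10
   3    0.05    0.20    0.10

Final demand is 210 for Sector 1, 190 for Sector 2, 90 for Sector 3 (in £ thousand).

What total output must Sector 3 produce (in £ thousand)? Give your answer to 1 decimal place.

I − A =
  [   0.55    -0.15     0.00]
  [  -0.15     0.65    -0.10]
  [  -0.05    -0.20     0.90]
Cofactors of I−A, C_ij = (−1)^(i+j)·(minor ij) (rows/columns in the sector order above):
  C_11 = (0.65)(0.90) − (-0.10)(-0.20) = 0.5650
  C_12 = −[(-0.15)(0.90) − (-0.10)(-0.05)] = 0.1400
  C_13 = (-0.15)(-0.20) − (0.65)(-0.05) = 0.0625
  C_21 = −[(-0.15)(0.90) − (0.00)(-0.20)] = 0.1350
  C_22 = (0.55)(0.90) − (0.00)(-0.05) = 0.4950
  C_23 = −[(0.55)(-0.20) − (-0.15)(-0.05)] = 0.1175
  C_31 = (-0.15)(-0.10) − (0.00)(0.65) = 0.0150
  C_32 = −[(0.55)(-0.10) − (0.00)(-0.15)] = 0.0550
  C_33 = (0.55)(0.65) − (-0.15)(-0.15) = 0.3350
det(I−A) = Σ_j (I−A)_1j·C_1j = (0.55)(0.5650) + (-0.15)(0.1400) + (0.00)(0.0625) = 0.28975
adj(I−A) = Cᵀ =
  [ 0.5650   0.1350   0.0150]
  [ 0.1400   0.4950   0.0550]
  [ 0.0625   0.1175   0.3350]
(I − A)⁻¹ = adj(I−A) / det(I−A) ≈
  [   1.9500     0.4659     0.0518]
  [   0.4832     1.7084     0.1898]
  [   0.2157     0.4055     1.1562]
x = (I − A)⁻¹ d = adj(I−A)·d / det(I−A), with det(I−A) = 0.28975:
  x_1 = (0.5650·210 + 0.1350·190 + 0.0150·90) / 0.28975 = 145.65 / 0.28975 ≈ 502.7
  x_2 = (0.1400·210 + 0.4950·190 + 0.0550·90) / 0.28975 = 128.40 / 0.28975 ≈ 443.1
  x_3 = (0.0625·210 + 0.1175·190 + 0.3350·90) / 0.28975 = 65.60 / 0.28975 ≈ 226.4

x_3 = 226.4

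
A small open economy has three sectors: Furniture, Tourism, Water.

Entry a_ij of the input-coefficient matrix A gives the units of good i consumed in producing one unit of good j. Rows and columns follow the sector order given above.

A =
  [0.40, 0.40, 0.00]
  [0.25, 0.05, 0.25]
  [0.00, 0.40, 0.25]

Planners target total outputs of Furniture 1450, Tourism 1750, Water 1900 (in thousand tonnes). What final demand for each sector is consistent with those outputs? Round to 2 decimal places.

d_1 = 170.00, d_2 = 825.00, d_3 = 725.00

I − A =
  [   0.60    -0.40     0.00]
  [  -0.25     0.95    -0.25]
  [   0.00    -0.40     0.75]
d = (I − A) x:
  d_1 = (+0.60)·1450 + (-0.40)·1750 + (+0.00)·1900 = 170.00
  d_2 = (-0.25)·1450 + (+0.95)·1750 + (-0.25)·1900 = 825.00
  d_3 = (+0.00)·1450 + (-0.40)·1750 + (+0.75)·1900 = 725.00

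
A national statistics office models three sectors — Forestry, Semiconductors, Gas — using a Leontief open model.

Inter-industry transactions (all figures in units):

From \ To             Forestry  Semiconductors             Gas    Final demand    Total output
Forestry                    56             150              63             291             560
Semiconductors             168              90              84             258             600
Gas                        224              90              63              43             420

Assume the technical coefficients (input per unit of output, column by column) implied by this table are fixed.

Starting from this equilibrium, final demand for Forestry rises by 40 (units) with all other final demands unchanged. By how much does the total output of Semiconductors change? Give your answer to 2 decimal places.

Technical coefficients a_ij = z_ij / X_j:
  a_FF = 56/560 = 0.10, a_SF = 168/560 = 0.30, a_GF = 224/560 = 0.40
  a_FS = 150/600 = 0.25, a_SS = 90/600 = 0.15, a_GS = 90/600 = 0.15
  a_FG = 63/420 = 0.15, a_SG = 84/420 = 0.20, a_GG = 63/420 = 0.15
I − A =
  [   0.90    -0.25    -0.15]
  [  -0.30     0.85    -0.20]
  [  -0.40    -0.15     0.85]
Cofactors of I−A, C_ij = (−1)^(i+j)·(minor ij) (rows/columns in the sector order above):
  C_11 = (0.85)(0.85) − (-0.20)(-0.15) = 0.6925
  C_12 = −[(-0.30)(0.85) − (-0.20)(-0.40)] = 0.3350
  C_13 = (-0.30)(-0.15) − (0.85)(-0.40) = 0.3850
  C_21 = −[(-0.25)(0.85) − (-0.15)(-0.15)] = 0.2350
  C_22 = (0.90)(0.85) − (-0.15)(-0.40) = 0.7050
  C_23 = −[(0.90)(-0.15) − (-0.25)(-0.40)] = 0.2350
  C_31 = (-0.25)(-0.20) − (-0.15)(0.85) = 0.1775
  C_32 = −[(0.90)(-0.20) − (-0.15)(-0.30)] = 0.2250
  C_33 = (0.90)(0.85) − (-0.25)(-0.30) = 0.6900
det(I−A) = Σ_j (I−A)_1j·C_1j = (0.90)(0.6925) + (-0.25)(0.3350) + (-0.15)(0.3850) = 0.48175
adj(I−A) = Cᵀ =
  [ 0.6925   0.2350   0.1775]
  [ 0.3350   0.7050   0.2250]
  [ 0.3850   0.2350   0.6900]
(I − A)⁻¹ = adj(I−A) / det(I−A) ≈
  [   1.4375     0.4878     0.3684]
  [   0.6954     1.4634     0.4670]
  [   0.7992     0.4878     1.4323]
Δx = (I − A)⁻¹ Δd with Δd having +40 in the Forestry component and 0 elsewhere.
So Δx_S = L_SF · (+40), where L_SF = adj(I−A)_SF / det(I−A) = 0.3350 / 0.48175.
Δx_S = 0.3350 × (+40) / 0.48175 = 13.40 / 0.48175 ≈ 27.82.

Δx_S = 27.82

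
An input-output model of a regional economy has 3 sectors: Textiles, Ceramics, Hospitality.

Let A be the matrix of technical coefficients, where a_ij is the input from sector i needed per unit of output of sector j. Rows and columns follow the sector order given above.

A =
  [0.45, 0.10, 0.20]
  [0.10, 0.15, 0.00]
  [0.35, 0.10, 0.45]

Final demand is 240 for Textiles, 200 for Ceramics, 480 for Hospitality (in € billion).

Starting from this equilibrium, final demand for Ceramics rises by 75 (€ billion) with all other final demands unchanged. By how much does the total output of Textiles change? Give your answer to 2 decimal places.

Δx_1 = 29.59

I − A =
  [   0.55    -0.10    -0.20]
  [  -0.10     0.85     0.00]
  [  -0.35    -0.10     0.55]
Cofactors of I−A, C_ij = (−1)^(i+j)·(minor ij) (rows/columns in the sector order above):
  C_11 = (0.85)(0.55) − (0.00)(-0.10) = 0.4675
  C_12 = −[(-0.10)(0.55) − (0.00)(-0.35)] = 0.0550
  C_13 = (-0.10)(-0.10) − (0.85)(-0.35) = 0.3075
  C_21 = −[(-0.10)(0.55) − (-0.20)(-0.10)] = 0.0750
  C_22 = (0.55)(0.55) − (-0.20)(-0.35) = 0.2325
  C_23 = −[(0.55)(-0.10) − (-0.10)(-0.35)] = 0.0900
  C_31 = (-0.10)(0.00) − (-0.20)(0.85) = 0.1700
  C_32 = −[(0.55)(0.00) − (-0.20)(-0.10)] = 0.0200
  C_33 = (0.55)(0.85) − (-0.10)(-0.10) = 0.4575
det(I−A) = Σ_j (I−A)_1j·C_1j = (0.55)(0.4675) + (-0.10)(0.0550) + (-0.20)(0.3075) = 0.190125
adj(I−A) = Cᵀ =
  [ 0.4675   0.0750   0.1700]
  [ 0.0550   0.2325   0.0200]
  [ 0.3075   0.0900   0.4575]
(I − A)⁻¹ = adj(I−A) / det(I−A) ≈
  [   2.4589     0.3945     0.8941]
  [   0.2893     1.2229     0.1052]
  [   1.6174     0.4734     2.4063]
Δx = (I − A)⁻¹ Δd with Δd having +75 in the Ceramics component and 0 elsewhere.
So Δx_1 = L_12 · (+75), where L_12 = adj(I−A)_12 / det(I−A) = 0.0750 / 0.190125.
Δx_1 = 0.0750 × (+75) / 0.190125 = 5.625 / 0.190125 ≈ 29.59.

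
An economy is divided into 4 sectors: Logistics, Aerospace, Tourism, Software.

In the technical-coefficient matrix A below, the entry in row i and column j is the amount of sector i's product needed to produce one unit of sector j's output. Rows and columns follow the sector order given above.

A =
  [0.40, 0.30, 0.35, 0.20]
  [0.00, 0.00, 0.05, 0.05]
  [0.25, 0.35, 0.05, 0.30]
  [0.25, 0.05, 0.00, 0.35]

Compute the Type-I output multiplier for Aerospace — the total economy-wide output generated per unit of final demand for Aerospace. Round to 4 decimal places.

I − A =
  [   0.60    -0.30    -0.35    -0.20]
  [   0.00     1.00    -0.05    -0.05]
  [  -0.25    -0.35     0.95    -0.30]
  [  -0.25    -0.05     0.00     0.65]
Compute the cofactors C_ij = (−1)^(i+j)·(3×3 minor ij) of I−A; the adjugate is their transpose:
adj(I−A) = Cᵀ =
  [ 0.603000   0.279625   0.236875   0.316375]
  [ 0.023750   0.239875   0.021375   0.035625]
  [ 0.241250   0.201750   0.334750   0.244250]
  [ 0.233750   0.126000   0.092750   0.468250]
det(I−A) = Σ_j (I−A)_1j·C_1j = (0.60)(0.603000) + (-0.30)(0.023750) + (-0.35)(0.241250) + (-0.20)(0.233750) = 0.2234875
(I − A)⁻¹ = adj(I−A) / det(I−A) ≈
  [   2.69814     1.25119     1.05990     1.41563]
  [   0.10627     1.07333     0.09564     0.15940]
  [   1.07948     0.90274     1.49785     1.09290]
  [   1.04592     0.56379     0.41501     2.09520]
The output multiplier for sector j is the column-j sum of the Leontief inverse (I − A)⁻¹ = adj(I−A) / det(I−A).
Column A of adj(I−A): (0.279625, 0.239875, 0.201750, 0.126000); det(I−A) = 0.2234875.
m_A = (0.279625 + 0.239875 + 0.201750 + 0.126000) / 0.2234875 = 0.84725 / 0.2234875 ≈ 3.7910.

m_A = 3.7910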